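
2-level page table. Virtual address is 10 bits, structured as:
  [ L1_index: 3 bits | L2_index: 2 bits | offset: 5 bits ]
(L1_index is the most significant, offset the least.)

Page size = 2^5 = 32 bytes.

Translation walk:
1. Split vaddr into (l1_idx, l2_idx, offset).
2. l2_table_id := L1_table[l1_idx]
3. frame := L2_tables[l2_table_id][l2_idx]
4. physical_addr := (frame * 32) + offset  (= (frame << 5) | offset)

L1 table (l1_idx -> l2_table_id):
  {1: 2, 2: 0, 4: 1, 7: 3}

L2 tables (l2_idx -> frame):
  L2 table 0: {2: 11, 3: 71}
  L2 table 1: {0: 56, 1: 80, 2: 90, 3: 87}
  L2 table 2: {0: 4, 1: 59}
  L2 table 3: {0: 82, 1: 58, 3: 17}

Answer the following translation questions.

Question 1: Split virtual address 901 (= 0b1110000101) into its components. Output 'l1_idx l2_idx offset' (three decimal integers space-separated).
vaddr = 901 = 0b1110000101
  top 3 bits -> l1_idx = 7
  next 2 bits -> l2_idx = 0
  bottom 5 bits -> offset = 5

Answer: 7 0 5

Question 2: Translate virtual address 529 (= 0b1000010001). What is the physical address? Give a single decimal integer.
Answer: 1809

Derivation:
vaddr = 529 = 0b1000010001
Split: l1_idx=4, l2_idx=0, offset=17
L1[4] = 1
L2[1][0] = 56
paddr = 56 * 32 + 17 = 1809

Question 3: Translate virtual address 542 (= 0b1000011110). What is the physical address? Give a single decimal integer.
Answer: 1822

Derivation:
vaddr = 542 = 0b1000011110
Split: l1_idx=4, l2_idx=0, offset=30
L1[4] = 1
L2[1][0] = 56
paddr = 56 * 32 + 30 = 1822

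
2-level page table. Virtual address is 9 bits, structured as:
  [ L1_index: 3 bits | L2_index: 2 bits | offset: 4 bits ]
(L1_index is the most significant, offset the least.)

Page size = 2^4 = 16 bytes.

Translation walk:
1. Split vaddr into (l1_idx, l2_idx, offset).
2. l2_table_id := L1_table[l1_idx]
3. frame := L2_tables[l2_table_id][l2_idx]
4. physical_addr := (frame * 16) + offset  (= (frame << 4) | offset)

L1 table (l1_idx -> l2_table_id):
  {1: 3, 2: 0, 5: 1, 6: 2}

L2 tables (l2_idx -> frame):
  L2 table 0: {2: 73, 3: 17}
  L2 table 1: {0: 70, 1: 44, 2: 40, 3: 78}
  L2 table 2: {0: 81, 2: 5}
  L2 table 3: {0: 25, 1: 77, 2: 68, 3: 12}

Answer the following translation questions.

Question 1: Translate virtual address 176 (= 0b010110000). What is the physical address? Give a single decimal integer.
vaddr = 176 = 0b010110000
Split: l1_idx=2, l2_idx=3, offset=0
L1[2] = 0
L2[0][3] = 17
paddr = 17 * 16 + 0 = 272

Answer: 272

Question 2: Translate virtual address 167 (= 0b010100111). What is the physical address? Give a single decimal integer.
Answer: 1175

Derivation:
vaddr = 167 = 0b010100111
Split: l1_idx=2, l2_idx=2, offset=7
L1[2] = 0
L2[0][2] = 73
paddr = 73 * 16 + 7 = 1175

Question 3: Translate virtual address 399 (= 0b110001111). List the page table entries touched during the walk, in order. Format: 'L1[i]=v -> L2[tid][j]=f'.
Answer: L1[6]=2 -> L2[2][0]=81

Derivation:
vaddr = 399 = 0b110001111
Split: l1_idx=6, l2_idx=0, offset=15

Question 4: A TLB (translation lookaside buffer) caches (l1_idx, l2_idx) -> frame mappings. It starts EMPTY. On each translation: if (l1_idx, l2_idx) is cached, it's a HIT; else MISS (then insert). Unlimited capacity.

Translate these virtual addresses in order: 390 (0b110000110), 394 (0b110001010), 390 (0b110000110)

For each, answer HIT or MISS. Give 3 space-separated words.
Answer: MISS HIT HIT

Derivation:
vaddr=390: (6,0) not in TLB -> MISS, insert
vaddr=394: (6,0) in TLB -> HIT
vaddr=390: (6,0) in TLB -> HIT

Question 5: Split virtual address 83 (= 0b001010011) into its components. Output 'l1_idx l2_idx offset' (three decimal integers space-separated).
vaddr = 83 = 0b001010011
  top 3 bits -> l1_idx = 1
  next 2 bits -> l2_idx = 1
  bottom 4 bits -> offset = 3

Answer: 1 1 3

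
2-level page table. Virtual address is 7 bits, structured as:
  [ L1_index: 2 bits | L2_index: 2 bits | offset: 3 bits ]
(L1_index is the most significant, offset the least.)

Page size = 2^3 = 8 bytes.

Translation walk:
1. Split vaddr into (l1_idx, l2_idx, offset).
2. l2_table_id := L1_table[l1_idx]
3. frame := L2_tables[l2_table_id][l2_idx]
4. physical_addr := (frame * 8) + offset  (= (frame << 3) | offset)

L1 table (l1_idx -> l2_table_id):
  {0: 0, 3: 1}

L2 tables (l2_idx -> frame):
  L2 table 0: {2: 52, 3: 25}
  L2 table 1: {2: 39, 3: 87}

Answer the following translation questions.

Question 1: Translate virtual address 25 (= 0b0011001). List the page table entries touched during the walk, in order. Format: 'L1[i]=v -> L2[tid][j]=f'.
Answer: L1[0]=0 -> L2[0][3]=25

Derivation:
vaddr = 25 = 0b0011001
Split: l1_idx=0, l2_idx=3, offset=1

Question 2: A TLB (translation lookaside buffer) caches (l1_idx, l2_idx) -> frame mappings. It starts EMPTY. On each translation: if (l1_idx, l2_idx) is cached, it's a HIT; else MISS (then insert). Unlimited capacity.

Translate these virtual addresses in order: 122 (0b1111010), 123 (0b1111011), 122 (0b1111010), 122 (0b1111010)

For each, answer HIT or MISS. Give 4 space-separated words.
Answer: MISS HIT HIT HIT

Derivation:
vaddr=122: (3,3) not in TLB -> MISS, insert
vaddr=123: (3,3) in TLB -> HIT
vaddr=122: (3,3) in TLB -> HIT
vaddr=122: (3,3) in TLB -> HIT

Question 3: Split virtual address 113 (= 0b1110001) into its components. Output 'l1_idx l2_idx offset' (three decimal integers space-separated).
Answer: 3 2 1

Derivation:
vaddr = 113 = 0b1110001
  top 2 bits -> l1_idx = 3
  next 2 bits -> l2_idx = 2
  bottom 3 bits -> offset = 1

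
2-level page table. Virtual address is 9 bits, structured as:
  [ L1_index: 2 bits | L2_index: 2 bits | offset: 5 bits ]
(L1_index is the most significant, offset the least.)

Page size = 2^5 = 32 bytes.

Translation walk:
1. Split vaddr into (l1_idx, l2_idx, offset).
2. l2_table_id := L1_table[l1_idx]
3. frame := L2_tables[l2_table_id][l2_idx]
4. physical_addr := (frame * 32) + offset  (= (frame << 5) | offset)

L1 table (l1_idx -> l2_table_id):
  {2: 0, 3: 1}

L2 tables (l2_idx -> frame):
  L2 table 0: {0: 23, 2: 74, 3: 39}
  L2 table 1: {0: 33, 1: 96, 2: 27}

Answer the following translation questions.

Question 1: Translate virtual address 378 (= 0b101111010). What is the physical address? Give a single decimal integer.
Answer: 1274

Derivation:
vaddr = 378 = 0b101111010
Split: l1_idx=2, l2_idx=3, offset=26
L1[2] = 0
L2[0][3] = 39
paddr = 39 * 32 + 26 = 1274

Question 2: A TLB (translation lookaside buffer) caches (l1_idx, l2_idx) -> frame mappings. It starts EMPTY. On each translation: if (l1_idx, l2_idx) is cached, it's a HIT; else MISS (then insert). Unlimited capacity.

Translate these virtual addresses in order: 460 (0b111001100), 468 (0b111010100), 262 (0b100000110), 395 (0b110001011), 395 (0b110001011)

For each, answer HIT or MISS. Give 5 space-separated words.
Answer: MISS HIT MISS MISS HIT

Derivation:
vaddr=460: (3,2) not in TLB -> MISS, insert
vaddr=468: (3,2) in TLB -> HIT
vaddr=262: (2,0) not in TLB -> MISS, insert
vaddr=395: (3,0) not in TLB -> MISS, insert
vaddr=395: (3,0) in TLB -> HIT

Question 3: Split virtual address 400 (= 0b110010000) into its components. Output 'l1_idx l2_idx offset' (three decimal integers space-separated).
Answer: 3 0 16

Derivation:
vaddr = 400 = 0b110010000
  top 2 bits -> l1_idx = 3
  next 2 bits -> l2_idx = 0
  bottom 5 bits -> offset = 16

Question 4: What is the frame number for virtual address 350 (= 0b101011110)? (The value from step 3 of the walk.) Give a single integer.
vaddr = 350: l1_idx=2, l2_idx=2
L1[2] = 0; L2[0][2] = 74

Answer: 74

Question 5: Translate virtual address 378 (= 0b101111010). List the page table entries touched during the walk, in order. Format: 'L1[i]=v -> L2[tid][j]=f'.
vaddr = 378 = 0b101111010
Split: l1_idx=2, l2_idx=3, offset=26

Answer: L1[2]=0 -> L2[0][3]=39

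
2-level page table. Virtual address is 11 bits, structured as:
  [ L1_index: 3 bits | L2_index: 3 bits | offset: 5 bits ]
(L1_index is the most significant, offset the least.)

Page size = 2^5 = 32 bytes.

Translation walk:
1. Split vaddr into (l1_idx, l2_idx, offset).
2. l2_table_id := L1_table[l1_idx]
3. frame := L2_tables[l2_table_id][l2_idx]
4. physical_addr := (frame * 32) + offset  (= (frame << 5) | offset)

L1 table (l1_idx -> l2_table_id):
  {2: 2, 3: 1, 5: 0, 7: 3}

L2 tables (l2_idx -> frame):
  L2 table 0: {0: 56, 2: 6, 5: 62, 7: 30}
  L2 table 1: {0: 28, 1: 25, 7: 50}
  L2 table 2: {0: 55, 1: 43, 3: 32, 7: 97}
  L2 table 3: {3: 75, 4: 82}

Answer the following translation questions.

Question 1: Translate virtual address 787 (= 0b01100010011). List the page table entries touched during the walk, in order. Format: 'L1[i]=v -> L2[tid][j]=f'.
vaddr = 787 = 0b01100010011
Split: l1_idx=3, l2_idx=0, offset=19

Answer: L1[3]=1 -> L2[1][0]=28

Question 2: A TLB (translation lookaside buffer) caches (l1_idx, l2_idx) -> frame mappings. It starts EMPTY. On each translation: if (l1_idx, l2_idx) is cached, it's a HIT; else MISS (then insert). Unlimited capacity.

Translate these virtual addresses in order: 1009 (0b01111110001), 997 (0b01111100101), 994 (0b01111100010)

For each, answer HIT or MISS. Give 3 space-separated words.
vaddr=1009: (3,7) not in TLB -> MISS, insert
vaddr=997: (3,7) in TLB -> HIT
vaddr=994: (3,7) in TLB -> HIT

Answer: MISS HIT HIT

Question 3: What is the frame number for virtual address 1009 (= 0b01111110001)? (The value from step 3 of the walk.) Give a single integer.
vaddr = 1009: l1_idx=3, l2_idx=7
L1[3] = 1; L2[1][7] = 50

Answer: 50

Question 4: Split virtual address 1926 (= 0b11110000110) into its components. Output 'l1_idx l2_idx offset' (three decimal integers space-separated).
Answer: 7 4 6

Derivation:
vaddr = 1926 = 0b11110000110
  top 3 bits -> l1_idx = 7
  next 3 bits -> l2_idx = 4
  bottom 5 bits -> offset = 6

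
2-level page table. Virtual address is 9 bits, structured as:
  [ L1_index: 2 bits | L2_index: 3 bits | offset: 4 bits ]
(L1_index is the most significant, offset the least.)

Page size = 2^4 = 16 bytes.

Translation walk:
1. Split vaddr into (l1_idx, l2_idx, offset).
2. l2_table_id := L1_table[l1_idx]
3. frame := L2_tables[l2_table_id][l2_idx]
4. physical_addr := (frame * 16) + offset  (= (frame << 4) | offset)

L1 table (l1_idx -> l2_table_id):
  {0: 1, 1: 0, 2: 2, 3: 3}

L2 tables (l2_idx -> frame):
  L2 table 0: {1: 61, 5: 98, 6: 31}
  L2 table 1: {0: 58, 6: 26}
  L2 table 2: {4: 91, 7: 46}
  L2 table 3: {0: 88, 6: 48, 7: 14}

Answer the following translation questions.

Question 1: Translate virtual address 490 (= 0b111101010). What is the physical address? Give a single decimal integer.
Answer: 778

Derivation:
vaddr = 490 = 0b111101010
Split: l1_idx=3, l2_idx=6, offset=10
L1[3] = 3
L2[3][6] = 48
paddr = 48 * 16 + 10 = 778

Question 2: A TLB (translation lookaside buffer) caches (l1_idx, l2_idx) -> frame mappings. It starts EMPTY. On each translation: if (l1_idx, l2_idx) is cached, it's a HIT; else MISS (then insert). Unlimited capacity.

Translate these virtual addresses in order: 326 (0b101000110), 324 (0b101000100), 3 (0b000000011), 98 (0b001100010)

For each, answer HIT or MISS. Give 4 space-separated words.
Answer: MISS HIT MISS MISS

Derivation:
vaddr=326: (2,4) not in TLB -> MISS, insert
vaddr=324: (2,4) in TLB -> HIT
vaddr=3: (0,0) not in TLB -> MISS, insert
vaddr=98: (0,6) not in TLB -> MISS, insert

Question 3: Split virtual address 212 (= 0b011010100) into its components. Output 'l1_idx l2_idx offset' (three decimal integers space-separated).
vaddr = 212 = 0b011010100
  top 2 bits -> l1_idx = 1
  next 3 bits -> l2_idx = 5
  bottom 4 bits -> offset = 4

Answer: 1 5 4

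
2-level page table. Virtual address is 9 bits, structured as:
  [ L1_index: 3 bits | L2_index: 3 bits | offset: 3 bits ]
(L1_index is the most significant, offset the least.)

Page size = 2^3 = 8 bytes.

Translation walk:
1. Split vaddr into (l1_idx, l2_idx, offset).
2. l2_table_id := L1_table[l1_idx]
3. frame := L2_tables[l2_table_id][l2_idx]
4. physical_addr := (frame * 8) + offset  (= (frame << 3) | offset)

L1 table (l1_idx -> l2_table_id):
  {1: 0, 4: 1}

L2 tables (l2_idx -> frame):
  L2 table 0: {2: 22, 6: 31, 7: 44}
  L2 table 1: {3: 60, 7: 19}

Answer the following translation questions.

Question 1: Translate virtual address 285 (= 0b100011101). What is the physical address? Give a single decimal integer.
vaddr = 285 = 0b100011101
Split: l1_idx=4, l2_idx=3, offset=5
L1[4] = 1
L2[1][3] = 60
paddr = 60 * 8 + 5 = 485

Answer: 485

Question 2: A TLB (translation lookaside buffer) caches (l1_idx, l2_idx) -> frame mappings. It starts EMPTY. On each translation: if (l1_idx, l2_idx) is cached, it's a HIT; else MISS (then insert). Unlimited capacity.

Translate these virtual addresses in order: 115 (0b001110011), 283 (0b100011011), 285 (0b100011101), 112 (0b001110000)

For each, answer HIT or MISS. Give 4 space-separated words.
vaddr=115: (1,6) not in TLB -> MISS, insert
vaddr=283: (4,3) not in TLB -> MISS, insert
vaddr=285: (4,3) in TLB -> HIT
vaddr=112: (1,6) in TLB -> HIT

Answer: MISS MISS HIT HIT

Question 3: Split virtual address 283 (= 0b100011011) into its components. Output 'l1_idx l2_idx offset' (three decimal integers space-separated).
vaddr = 283 = 0b100011011
  top 3 bits -> l1_idx = 4
  next 3 bits -> l2_idx = 3
  bottom 3 bits -> offset = 3

Answer: 4 3 3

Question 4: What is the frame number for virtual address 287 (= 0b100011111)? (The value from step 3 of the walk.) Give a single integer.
Answer: 60

Derivation:
vaddr = 287: l1_idx=4, l2_idx=3
L1[4] = 1; L2[1][3] = 60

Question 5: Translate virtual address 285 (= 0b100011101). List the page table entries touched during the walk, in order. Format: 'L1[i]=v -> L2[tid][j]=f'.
vaddr = 285 = 0b100011101
Split: l1_idx=4, l2_idx=3, offset=5

Answer: L1[4]=1 -> L2[1][3]=60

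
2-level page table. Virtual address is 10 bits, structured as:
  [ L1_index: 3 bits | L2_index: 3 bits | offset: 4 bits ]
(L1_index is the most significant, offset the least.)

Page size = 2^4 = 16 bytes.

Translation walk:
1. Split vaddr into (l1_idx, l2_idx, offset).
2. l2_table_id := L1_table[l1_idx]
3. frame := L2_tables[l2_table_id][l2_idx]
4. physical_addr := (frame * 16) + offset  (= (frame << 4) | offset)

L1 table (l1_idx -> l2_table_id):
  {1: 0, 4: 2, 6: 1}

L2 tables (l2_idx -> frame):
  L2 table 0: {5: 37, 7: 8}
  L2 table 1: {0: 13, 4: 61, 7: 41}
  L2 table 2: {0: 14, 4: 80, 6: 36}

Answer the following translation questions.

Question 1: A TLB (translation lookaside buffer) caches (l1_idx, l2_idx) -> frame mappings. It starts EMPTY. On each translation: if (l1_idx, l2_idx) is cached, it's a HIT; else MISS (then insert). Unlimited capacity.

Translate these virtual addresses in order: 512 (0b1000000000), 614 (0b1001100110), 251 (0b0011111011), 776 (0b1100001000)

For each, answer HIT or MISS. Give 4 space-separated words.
Answer: MISS MISS MISS MISS

Derivation:
vaddr=512: (4,0) not in TLB -> MISS, insert
vaddr=614: (4,6) not in TLB -> MISS, insert
vaddr=251: (1,7) not in TLB -> MISS, insert
vaddr=776: (6,0) not in TLB -> MISS, insert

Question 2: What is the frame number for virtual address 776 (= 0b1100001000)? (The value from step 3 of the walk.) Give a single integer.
vaddr = 776: l1_idx=6, l2_idx=0
L1[6] = 1; L2[1][0] = 13

Answer: 13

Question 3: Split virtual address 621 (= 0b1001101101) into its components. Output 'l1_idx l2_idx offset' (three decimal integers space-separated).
vaddr = 621 = 0b1001101101
  top 3 bits -> l1_idx = 4
  next 3 bits -> l2_idx = 6
  bottom 4 bits -> offset = 13

Answer: 4 6 13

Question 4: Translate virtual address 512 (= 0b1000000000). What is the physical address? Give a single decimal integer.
vaddr = 512 = 0b1000000000
Split: l1_idx=4, l2_idx=0, offset=0
L1[4] = 2
L2[2][0] = 14
paddr = 14 * 16 + 0 = 224

Answer: 224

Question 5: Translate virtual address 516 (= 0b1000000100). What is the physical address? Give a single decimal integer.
Answer: 228

Derivation:
vaddr = 516 = 0b1000000100
Split: l1_idx=4, l2_idx=0, offset=4
L1[4] = 2
L2[2][0] = 14
paddr = 14 * 16 + 4 = 228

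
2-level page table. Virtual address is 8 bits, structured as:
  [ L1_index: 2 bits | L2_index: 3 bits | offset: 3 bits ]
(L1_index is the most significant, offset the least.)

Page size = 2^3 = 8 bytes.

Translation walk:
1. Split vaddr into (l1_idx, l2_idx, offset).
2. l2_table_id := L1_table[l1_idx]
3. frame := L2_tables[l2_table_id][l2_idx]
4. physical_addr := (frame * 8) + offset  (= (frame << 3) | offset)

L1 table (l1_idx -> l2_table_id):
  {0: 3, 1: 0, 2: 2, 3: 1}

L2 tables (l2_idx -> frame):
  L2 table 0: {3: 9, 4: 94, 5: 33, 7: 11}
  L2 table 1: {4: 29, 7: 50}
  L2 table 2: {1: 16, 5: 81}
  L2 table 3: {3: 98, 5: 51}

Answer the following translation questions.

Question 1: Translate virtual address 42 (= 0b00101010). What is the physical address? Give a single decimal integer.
Answer: 410

Derivation:
vaddr = 42 = 0b00101010
Split: l1_idx=0, l2_idx=5, offset=2
L1[0] = 3
L2[3][5] = 51
paddr = 51 * 8 + 2 = 410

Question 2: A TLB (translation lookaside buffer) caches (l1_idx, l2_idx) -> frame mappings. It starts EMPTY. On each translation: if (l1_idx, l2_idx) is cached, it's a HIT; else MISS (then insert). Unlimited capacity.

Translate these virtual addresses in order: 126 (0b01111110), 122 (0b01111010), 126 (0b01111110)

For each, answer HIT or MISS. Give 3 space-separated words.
vaddr=126: (1,7) not in TLB -> MISS, insert
vaddr=122: (1,7) in TLB -> HIT
vaddr=126: (1,7) in TLB -> HIT

Answer: MISS HIT HIT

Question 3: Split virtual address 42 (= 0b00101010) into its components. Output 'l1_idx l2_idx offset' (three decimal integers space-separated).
vaddr = 42 = 0b00101010
  top 2 bits -> l1_idx = 0
  next 3 bits -> l2_idx = 5
  bottom 3 bits -> offset = 2

Answer: 0 5 2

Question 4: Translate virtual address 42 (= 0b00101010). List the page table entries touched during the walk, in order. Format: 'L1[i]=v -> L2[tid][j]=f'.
Answer: L1[0]=3 -> L2[3][5]=51

Derivation:
vaddr = 42 = 0b00101010
Split: l1_idx=0, l2_idx=5, offset=2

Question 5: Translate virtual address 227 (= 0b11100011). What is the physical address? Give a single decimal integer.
Answer: 235

Derivation:
vaddr = 227 = 0b11100011
Split: l1_idx=3, l2_idx=4, offset=3
L1[3] = 1
L2[1][4] = 29
paddr = 29 * 8 + 3 = 235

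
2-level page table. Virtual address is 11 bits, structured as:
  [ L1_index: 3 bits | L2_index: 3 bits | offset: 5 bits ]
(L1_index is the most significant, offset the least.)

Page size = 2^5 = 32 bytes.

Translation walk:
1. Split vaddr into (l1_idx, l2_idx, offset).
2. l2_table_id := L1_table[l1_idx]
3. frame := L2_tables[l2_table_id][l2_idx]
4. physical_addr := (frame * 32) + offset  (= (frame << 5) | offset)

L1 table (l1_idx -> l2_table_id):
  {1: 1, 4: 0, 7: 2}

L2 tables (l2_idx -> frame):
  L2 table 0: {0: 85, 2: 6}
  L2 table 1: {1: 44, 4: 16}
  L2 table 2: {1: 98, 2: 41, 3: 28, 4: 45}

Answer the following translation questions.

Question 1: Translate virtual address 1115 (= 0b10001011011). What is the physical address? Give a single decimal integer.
Answer: 219

Derivation:
vaddr = 1115 = 0b10001011011
Split: l1_idx=4, l2_idx=2, offset=27
L1[4] = 0
L2[0][2] = 6
paddr = 6 * 32 + 27 = 219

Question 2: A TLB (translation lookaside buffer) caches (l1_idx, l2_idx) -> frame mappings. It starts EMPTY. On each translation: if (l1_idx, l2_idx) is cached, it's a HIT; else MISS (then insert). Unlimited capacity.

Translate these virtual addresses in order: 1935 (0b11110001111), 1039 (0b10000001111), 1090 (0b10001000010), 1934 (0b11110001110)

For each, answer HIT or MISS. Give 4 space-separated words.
Answer: MISS MISS MISS HIT

Derivation:
vaddr=1935: (7,4) not in TLB -> MISS, insert
vaddr=1039: (4,0) not in TLB -> MISS, insert
vaddr=1090: (4,2) not in TLB -> MISS, insert
vaddr=1934: (7,4) in TLB -> HIT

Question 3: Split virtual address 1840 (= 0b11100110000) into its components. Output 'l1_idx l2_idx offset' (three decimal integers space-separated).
vaddr = 1840 = 0b11100110000
  top 3 bits -> l1_idx = 7
  next 3 bits -> l2_idx = 1
  bottom 5 bits -> offset = 16

Answer: 7 1 16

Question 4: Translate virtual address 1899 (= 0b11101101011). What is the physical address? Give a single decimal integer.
vaddr = 1899 = 0b11101101011
Split: l1_idx=7, l2_idx=3, offset=11
L1[7] = 2
L2[2][3] = 28
paddr = 28 * 32 + 11 = 907

Answer: 907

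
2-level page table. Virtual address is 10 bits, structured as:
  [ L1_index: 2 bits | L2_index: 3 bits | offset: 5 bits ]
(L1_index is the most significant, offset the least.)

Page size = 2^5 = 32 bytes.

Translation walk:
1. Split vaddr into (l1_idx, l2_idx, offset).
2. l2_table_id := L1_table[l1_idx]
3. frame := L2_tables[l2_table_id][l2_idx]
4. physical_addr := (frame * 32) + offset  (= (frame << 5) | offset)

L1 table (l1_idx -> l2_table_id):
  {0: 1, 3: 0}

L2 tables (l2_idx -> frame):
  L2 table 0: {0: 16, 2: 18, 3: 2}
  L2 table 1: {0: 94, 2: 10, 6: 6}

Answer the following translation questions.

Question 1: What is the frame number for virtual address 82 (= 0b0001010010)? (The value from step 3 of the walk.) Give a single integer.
Answer: 10

Derivation:
vaddr = 82: l1_idx=0, l2_idx=2
L1[0] = 1; L2[1][2] = 10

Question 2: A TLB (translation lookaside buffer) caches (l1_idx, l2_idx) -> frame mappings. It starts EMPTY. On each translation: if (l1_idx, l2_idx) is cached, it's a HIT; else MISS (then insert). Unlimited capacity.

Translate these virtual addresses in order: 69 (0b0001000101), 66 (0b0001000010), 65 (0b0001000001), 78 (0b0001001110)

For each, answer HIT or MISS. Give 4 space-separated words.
Answer: MISS HIT HIT HIT

Derivation:
vaddr=69: (0,2) not in TLB -> MISS, insert
vaddr=66: (0,2) in TLB -> HIT
vaddr=65: (0,2) in TLB -> HIT
vaddr=78: (0,2) in TLB -> HIT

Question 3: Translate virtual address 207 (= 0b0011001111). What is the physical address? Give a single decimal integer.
vaddr = 207 = 0b0011001111
Split: l1_idx=0, l2_idx=6, offset=15
L1[0] = 1
L2[1][6] = 6
paddr = 6 * 32 + 15 = 207

Answer: 207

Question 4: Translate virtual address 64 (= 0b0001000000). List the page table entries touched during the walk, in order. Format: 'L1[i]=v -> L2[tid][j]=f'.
Answer: L1[0]=1 -> L2[1][2]=10

Derivation:
vaddr = 64 = 0b0001000000
Split: l1_idx=0, l2_idx=2, offset=0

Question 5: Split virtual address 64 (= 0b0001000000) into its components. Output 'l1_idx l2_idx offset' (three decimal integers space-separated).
Answer: 0 2 0

Derivation:
vaddr = 64 = 0b0001000000
  top 2 bits -> l1_idx = 0
  next 3 bits -> l2_idx = 2
  bottom 5 bits -> offset = 0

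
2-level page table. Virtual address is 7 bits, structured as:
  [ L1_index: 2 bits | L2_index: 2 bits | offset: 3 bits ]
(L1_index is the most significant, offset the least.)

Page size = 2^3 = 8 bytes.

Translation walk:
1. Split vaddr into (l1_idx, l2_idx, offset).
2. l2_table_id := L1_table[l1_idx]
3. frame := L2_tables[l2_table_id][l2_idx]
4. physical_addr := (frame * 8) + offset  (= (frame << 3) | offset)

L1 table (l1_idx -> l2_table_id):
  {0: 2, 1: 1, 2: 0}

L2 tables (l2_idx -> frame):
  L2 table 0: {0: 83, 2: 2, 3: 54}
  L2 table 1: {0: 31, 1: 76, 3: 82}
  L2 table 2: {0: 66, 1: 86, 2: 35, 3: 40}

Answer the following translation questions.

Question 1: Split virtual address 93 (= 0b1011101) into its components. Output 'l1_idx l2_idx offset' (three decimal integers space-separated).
Answer: 2 3 5

Derivation:
vaddr = 93 = 0b1011101
  top 2 bits -> l1_idx = 2
  next 2 bits -> l2_idx = 3
  bottom 3 bits -> offset = 5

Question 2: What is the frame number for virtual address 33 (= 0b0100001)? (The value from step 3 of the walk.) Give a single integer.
vaddr = 33: l1_idx=1, l2_idx=0
L1[1] = 1; L2[1][0] = 31

Answer: 31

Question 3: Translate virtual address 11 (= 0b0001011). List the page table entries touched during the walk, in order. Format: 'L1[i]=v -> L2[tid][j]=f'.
Answer: L1[0]=2 -> L2[2][1]=86

Derivation:
vaddr = 11 = 0b0001011
Split: l1_idx=0, l2_idx=1, offset=3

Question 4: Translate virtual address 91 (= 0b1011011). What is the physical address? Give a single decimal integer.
Answer: 435

Derivation:
vaddr = 91 = 0b1011011
Split: l1_idx=2, l2_idx=3, offset=3
L1[2] = 0
L2[0][3] = 54
paddr = 54 * 8 + 3 = 435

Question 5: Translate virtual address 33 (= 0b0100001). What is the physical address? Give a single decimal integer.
Answer: 249

Derivation:
vaddr = 33 = 0b0100001
Split: l1_idx=1, l2_idx=0, offset=1
L1[1] = 1
L2[1][0] = 31
paddr = 31 * 8 + 1 = 249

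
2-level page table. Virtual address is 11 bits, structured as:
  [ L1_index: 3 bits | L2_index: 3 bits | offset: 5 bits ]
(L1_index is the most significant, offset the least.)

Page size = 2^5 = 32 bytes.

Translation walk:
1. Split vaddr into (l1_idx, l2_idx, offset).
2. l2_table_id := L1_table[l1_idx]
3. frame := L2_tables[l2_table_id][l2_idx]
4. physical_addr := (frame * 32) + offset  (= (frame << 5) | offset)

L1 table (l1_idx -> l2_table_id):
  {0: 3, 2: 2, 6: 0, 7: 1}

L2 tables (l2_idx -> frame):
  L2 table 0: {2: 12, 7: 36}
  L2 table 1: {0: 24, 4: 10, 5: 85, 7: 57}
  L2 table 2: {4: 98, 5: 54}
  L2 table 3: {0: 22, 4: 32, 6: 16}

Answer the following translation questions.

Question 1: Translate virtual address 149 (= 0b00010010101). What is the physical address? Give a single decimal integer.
vaddr = 149 = 0b00010010101
Split: l1_idx=0, l2_idx=4, offset=21
L1[0] = 3
L2[3][4] = 32
paddr = 32 * 32 + 21 = 1045

Answer: 1045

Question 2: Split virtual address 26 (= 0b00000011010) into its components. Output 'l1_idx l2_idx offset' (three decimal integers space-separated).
vaddr = 26 = 0b00000011010
  top 3 bits -> l1_idx = 0
  next 3 bits -> l2_idx = 0
  bottom 5 bits -> offset = 26

Answer: 0 0 26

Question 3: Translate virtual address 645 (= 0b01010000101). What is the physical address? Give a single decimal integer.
Answer: 3141

Derivation:
vaddr = 645 = 0b01010000101
Split: l1_idx=2, l2_idx=4, offset=5
L1[2] = 2
L2[2][4] = 98
paddr = 98 * 32 + 5 = 3141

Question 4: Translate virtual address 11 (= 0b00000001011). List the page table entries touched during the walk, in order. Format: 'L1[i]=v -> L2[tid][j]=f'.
vaddr = 11 = 0b00000001011
Split: l1_idx=0, l2_idx=0, offset=11

Answer: L1[0]=3 -> L2[3][0]=22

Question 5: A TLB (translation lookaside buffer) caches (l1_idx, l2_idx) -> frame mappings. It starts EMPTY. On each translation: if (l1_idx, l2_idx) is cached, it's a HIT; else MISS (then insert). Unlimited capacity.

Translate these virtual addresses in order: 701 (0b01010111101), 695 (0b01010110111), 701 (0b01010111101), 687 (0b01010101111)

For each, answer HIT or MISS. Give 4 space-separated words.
vaddr=701: (2,5) not in TLB -> MISS, insert
vaddr=695: (2,5) in TLB -> HIT
vaddr=701: (2,5) in TLB -> HIT
vaddr=687: (2,5) in TLB -> HIT

Answer: MISS HIT HIT HIT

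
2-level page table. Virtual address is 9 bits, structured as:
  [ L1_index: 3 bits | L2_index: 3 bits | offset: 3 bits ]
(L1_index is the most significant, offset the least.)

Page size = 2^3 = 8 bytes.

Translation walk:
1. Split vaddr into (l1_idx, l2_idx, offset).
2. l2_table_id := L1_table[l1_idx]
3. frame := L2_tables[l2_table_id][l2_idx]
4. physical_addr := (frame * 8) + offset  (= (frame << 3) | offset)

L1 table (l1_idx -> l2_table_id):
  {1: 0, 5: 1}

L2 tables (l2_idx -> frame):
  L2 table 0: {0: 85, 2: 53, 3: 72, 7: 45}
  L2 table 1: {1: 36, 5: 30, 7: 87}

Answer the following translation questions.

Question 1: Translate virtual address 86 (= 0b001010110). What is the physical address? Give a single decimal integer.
Answer: 430

Derivation:
vaddr = 86 = 0b001010110
Split: l1_idx=1, l2_idx=2, offset=6
L1[1] = 0
L2[0][2] = 53
paddr = 53 * 8 + 6 = 430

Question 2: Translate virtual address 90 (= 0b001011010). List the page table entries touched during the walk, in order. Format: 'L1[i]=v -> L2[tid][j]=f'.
Answer: L1[1]=0 -> L2[0][3]=72

Derivation:
vaddr = 90 = 0b001011010
Split: l1_idx=1, l2_idx=3, offset=2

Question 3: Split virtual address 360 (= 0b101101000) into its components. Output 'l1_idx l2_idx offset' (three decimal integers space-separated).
Answer: 5 5 0

Derivation:
vaddr = 360 = 0b101101000
  top 3 bits -> l1_idx = 5
  next 3 bits -> l2_idx = 5
  bottom 3 bits -> offset = 0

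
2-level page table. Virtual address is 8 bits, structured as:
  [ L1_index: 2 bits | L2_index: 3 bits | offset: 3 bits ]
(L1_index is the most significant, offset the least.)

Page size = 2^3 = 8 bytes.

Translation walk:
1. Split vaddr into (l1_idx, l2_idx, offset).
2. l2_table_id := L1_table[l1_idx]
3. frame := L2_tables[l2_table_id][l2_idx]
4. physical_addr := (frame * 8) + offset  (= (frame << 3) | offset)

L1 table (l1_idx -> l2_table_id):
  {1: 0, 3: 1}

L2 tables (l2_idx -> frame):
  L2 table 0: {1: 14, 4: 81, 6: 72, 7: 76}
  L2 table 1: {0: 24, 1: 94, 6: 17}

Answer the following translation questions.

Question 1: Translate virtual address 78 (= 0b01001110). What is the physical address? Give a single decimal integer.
vaddr = 78 = 0b01001110
Split: l1_idx=1, l2_idx=1, offset=6
L1[1] = 0
L2[0][1] = 14
paddr = 14 * 8 + 6 = 118

Answer: 118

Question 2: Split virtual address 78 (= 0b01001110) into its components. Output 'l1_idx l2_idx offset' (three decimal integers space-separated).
vaddr = 78 = 0b01001110
  top 2 bits -> l1_idx = 1
  next 3 bits -> l2_idx = 1
  bottom 3 bits -> offset = 6

Answer: 1 1 6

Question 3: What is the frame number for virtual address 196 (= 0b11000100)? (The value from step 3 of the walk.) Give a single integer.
Answer: 24

Derivation:
vaddr = 196: l1_idx=3, l2_idx=0
L1[3] = 1; L2[1][0] = 24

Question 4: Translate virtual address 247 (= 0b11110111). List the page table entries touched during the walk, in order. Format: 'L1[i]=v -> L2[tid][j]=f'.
vaddr = 247 = 0b11110111
Split: l1_idx=3, l2_idx=6, offset=7

Answer: L1[3]=1 -> L2[1][6]=17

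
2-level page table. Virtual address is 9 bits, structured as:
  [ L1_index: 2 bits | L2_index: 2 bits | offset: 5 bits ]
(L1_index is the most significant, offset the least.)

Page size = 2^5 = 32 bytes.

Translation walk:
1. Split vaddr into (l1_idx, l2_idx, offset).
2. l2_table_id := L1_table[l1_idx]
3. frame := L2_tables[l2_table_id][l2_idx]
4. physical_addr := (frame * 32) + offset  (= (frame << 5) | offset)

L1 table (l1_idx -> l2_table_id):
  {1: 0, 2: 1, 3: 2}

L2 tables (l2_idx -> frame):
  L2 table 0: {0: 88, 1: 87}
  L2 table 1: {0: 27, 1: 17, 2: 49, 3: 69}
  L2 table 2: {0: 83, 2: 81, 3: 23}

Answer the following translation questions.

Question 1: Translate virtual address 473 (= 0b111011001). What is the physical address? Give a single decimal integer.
Answer: 2617

Derivation:
vaddr = 473 = 0b111011001
Split: l1_idx=3, l2_idx=2, offset=25
L1[3] = 2
L2[2][2] = 81
paddr = 81 * 32 + 25 = 2617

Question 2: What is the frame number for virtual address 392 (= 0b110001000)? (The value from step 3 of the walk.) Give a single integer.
vaddr = 392: l1_idx=3, l2_idx=0
L1[3] = 2; L2[2][0] = 83

Answer: 83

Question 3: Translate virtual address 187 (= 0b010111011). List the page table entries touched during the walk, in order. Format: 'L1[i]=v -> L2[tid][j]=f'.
Answer: L1[1]=0 -> L2[0][1]=87

Derivation:
vaddr = 187 = 0b010111011
Split: l1_idx=1, l2_idx=1, offset=27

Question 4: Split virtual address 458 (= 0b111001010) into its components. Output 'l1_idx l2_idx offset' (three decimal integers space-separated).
Answer: 3 2 10

Derivation:
vaddr = 458 = 0b111001010
  top 2 bits -> l1_idx = 3
  next 2 bits -> l2_idx = 2
  bottom 5 bits -> offset = 10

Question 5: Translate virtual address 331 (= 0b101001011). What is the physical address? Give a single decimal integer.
Answer: 1579

Derivation:
vaddr = 331 = 0b101001011
Split: l1_idx=2, l2_idx=2, offset=11
L1[2] = 1
L2[1][2] = 49
paddr = 49 * 32 + 11 = 1579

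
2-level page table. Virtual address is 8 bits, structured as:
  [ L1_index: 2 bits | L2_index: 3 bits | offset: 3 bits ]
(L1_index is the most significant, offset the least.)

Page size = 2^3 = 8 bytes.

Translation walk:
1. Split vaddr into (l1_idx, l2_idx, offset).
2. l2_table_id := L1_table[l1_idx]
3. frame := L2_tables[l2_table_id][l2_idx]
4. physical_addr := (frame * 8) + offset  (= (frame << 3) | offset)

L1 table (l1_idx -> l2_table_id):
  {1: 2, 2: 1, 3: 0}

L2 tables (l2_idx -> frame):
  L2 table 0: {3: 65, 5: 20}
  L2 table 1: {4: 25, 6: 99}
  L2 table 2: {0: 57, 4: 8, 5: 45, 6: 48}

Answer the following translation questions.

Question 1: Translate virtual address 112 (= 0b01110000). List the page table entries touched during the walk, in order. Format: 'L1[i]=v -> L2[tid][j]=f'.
Answer: L1[1]=2 -> L2[2][6]=48

Derivation:
vaddr = 112 = 0b01110000
Split: l1_idx=1, l2_idx=6, offset=0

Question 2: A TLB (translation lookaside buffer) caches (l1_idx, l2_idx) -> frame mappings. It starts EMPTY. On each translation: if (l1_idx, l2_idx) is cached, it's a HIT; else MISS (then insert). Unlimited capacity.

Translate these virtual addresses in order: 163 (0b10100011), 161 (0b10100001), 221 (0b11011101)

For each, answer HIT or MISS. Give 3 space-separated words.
Answer: MISS HIT MISS

Derivation:
vaddr=163: (2,4) not in TLB -> MISS, insert
vaddr=161: (2,4) in TLB -> HIT
vaddr=221: (3,3) not in TLB -> MISS, insert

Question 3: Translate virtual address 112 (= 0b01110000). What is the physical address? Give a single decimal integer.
Answer: 384

Derivation:
vaddr = 112 = 0b01110000
Split: l1_idx=1, l2_idx=6, offset=0
L1[1] = 2
L2[2][6] = 48
paddr = 48 * 8 + 0 = 384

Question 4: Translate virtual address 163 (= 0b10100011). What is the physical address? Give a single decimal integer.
vaddr = 163 = 0b10100011
Split: l1_idx=2, l2_idx=4, offset=3
L1[2] = 1
L2[1][4] = 25
paddr = 25 * 8 + 3 = 203

Answer: 203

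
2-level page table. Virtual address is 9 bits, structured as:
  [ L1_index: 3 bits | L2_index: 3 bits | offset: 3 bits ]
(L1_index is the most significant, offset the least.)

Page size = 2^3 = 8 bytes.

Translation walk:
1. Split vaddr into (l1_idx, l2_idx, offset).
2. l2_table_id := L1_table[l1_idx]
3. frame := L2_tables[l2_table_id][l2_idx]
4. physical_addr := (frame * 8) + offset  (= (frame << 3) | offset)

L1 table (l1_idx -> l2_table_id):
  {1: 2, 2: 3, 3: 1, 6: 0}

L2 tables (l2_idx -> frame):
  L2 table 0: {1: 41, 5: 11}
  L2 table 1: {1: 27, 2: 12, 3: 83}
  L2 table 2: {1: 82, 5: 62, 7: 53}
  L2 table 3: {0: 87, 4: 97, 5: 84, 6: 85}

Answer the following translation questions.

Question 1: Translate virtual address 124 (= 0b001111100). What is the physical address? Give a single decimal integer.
Answer: 428

Derivation:
vaddr = 124 = 0b001111100
Split: l1_idx=1, l2_idx=7, offset=4
L1[1] = 2
L2[2][7] = 53
paddr = 53 * 8 + 4 = 428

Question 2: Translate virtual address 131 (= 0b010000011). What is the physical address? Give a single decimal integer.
Answer: 699

Derivation:
vaddr = 131 = 0b010000011
Split: l1_idx=2, l2_idx=0, offset=3
L1[2] = 3
L2[3][0] = 87
paddr = 87 * 8 + 3 = 699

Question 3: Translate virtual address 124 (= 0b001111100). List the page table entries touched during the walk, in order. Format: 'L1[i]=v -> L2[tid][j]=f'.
vaddr = 124 = 0b001111100
Split: l1_idx=1, l2_idx=7, offset=4

Answer: L1[1]=2 -> L2[2][7]=53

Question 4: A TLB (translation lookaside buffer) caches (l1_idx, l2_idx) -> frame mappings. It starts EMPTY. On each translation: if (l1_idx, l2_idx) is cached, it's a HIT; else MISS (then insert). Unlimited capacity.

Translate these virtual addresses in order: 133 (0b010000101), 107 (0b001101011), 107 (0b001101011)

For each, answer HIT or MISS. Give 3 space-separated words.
vaddr=133: (2,0) not in TLB -> MISS, insert
vaddr=107: (1,5) not in TLB -> MISS, insert
vaddr=107: (1,5) in TLB -> HIT

Answer: MISS MISS HIT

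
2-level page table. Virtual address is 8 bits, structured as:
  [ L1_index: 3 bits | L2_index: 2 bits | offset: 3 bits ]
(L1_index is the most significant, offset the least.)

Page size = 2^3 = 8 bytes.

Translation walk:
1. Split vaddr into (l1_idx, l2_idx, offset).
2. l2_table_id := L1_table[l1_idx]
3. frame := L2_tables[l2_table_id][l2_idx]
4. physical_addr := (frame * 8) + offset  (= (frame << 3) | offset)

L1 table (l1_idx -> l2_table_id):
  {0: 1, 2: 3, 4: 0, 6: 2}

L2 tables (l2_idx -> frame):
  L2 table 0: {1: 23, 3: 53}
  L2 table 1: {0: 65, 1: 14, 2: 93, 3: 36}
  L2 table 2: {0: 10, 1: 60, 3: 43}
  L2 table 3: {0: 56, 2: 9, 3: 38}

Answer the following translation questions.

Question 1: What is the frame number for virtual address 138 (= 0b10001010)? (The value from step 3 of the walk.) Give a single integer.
Answer: 23

Derivation:
vaddr = 138: l1_idx=4, l2_idx=1
L1[4] = 0; L2[0][1] = 23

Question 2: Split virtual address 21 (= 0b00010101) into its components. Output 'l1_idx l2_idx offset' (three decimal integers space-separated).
vaddr = 21 = 0b00010101
  top 3 bits -> l1_idx = 0
  next 2 bits -> l2_idx = 2
  bottom 3 bits -> offset = 5

Answer: 0 2 5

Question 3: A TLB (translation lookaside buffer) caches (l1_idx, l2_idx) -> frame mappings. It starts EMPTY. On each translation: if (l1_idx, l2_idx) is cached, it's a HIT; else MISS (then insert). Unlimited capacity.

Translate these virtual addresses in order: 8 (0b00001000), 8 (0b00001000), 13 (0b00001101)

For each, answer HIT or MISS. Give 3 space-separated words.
Answer: MISS HIT HIT

Derivation:
vaddr=8: (0,1) not in TLB -> MISS, insert
vaddr=8: (0,1) in TLB -> HIT
vaddr=13: (0,1) in TLB -> HIT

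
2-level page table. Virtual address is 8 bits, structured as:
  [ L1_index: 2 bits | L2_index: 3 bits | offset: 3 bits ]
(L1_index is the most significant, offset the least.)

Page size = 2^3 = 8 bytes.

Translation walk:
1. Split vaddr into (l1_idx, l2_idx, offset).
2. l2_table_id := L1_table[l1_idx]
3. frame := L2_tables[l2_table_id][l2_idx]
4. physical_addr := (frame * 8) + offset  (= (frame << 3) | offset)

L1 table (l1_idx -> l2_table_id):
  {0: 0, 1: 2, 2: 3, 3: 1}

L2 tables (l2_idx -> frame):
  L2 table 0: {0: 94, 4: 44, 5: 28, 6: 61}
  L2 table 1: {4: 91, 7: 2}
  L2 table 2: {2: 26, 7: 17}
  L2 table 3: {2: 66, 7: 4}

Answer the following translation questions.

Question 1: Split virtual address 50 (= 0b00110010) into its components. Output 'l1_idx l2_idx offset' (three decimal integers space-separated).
Answer: 0 6 2

Derivation:
vaddr = 50 = 0b00110010
  top 2 bits -> l1_idx = 0
  next 3 bits -> l2_idx = 6
  bottom 3 bits -> offset = 2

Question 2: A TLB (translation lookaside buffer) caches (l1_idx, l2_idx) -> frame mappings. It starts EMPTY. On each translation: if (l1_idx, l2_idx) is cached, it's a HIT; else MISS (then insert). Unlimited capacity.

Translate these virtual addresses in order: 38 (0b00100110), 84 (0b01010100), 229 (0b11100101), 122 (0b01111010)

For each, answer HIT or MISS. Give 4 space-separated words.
Answer: MISS MISS MISS MISS

Derivation:
vaddr=38: (0,4) not in TLB -> MISS, insert
vaddr=84: (1,2) not in TLB -> MISS, insert
vaddr=229: (3,4) not in TLB -> MISS, insert
vaddr=122: (1,7) not in TLB -> MISS, insert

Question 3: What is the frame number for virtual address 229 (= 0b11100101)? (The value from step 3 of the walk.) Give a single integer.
Answer: 91

Derivation:
vaddr = 229: l1_idx=3, l2_idx=4
L1[3] = 1; L2[1][4] = 91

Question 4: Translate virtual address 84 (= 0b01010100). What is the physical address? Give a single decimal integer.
vaddr = 84 = 0b01010100
Split: l1_idx=1, l2_idx=2, offset=4
L1[1] = 2
L2[2][2] = 26
paddr = 26 * 8 + 4 = 212

Answer: 212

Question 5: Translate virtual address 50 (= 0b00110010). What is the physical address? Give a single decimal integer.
vaddr = 50 = 0b00110010
Split: l1_idx=0, l2_idx=6, offset=2
L1[0] = 0
L2[0][6] = 61
paddr = 61 * 8 + 2 = 490

Answer: 490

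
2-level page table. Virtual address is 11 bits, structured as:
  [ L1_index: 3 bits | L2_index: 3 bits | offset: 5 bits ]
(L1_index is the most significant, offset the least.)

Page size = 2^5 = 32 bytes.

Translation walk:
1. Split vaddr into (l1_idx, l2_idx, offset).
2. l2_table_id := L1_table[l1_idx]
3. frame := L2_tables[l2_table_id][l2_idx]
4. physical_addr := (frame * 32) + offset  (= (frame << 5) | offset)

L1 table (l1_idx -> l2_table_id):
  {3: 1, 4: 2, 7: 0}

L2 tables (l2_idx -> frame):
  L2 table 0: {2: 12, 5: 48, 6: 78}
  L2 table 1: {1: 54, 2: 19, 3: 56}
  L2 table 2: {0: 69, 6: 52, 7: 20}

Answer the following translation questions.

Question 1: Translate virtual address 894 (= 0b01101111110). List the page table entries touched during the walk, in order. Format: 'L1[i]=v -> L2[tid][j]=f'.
vaddr = 894 = 0b01101111110
Split: l1_idx=3, l2_idx=3, offset=30

Answer: L1[3]=1 -> L2[1][3]=56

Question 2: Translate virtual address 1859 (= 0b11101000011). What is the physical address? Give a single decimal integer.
Answer: 387

Derivation:
vaddr = 1859 = 0b11101000011
Split: l1_idx=7, l2_idx=2, offset=3
L1[7] = 0
L2[0][2] = 12
paddr = 12 * 32 + 3 = 387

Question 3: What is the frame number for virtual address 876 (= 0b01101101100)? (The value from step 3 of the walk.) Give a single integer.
vaddr = 876: l1_idx=3, l2_idx=3
L1[3] = 1; L2[1][3] = 56

Answer: 56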